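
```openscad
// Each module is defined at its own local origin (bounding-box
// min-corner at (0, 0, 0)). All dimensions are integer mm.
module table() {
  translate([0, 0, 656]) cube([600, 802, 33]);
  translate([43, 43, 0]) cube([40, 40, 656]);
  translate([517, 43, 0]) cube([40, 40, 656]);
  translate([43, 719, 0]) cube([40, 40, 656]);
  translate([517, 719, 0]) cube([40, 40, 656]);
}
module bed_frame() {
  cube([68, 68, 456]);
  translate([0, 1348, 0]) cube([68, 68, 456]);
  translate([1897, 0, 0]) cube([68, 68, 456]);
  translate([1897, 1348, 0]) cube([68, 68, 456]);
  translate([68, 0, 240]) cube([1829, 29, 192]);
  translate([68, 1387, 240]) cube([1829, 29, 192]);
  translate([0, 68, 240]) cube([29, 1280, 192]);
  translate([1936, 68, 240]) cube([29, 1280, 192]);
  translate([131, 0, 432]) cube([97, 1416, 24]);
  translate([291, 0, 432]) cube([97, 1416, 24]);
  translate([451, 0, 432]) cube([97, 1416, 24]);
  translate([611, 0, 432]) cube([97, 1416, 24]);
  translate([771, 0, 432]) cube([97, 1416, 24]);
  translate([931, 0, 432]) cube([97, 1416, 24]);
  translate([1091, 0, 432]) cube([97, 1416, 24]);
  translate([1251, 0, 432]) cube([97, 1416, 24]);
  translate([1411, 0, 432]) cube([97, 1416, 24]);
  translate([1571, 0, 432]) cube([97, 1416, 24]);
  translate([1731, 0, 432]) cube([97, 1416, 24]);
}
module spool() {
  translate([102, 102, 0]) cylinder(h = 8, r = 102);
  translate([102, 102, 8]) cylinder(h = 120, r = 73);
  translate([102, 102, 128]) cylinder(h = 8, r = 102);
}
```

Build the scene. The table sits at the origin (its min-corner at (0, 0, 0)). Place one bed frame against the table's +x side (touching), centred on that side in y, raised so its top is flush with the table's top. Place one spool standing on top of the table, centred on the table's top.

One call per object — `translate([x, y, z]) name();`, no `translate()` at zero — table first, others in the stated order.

table();
translate([600, -307, 233]) bed_frame();
translate([198, 299, 689]) spool();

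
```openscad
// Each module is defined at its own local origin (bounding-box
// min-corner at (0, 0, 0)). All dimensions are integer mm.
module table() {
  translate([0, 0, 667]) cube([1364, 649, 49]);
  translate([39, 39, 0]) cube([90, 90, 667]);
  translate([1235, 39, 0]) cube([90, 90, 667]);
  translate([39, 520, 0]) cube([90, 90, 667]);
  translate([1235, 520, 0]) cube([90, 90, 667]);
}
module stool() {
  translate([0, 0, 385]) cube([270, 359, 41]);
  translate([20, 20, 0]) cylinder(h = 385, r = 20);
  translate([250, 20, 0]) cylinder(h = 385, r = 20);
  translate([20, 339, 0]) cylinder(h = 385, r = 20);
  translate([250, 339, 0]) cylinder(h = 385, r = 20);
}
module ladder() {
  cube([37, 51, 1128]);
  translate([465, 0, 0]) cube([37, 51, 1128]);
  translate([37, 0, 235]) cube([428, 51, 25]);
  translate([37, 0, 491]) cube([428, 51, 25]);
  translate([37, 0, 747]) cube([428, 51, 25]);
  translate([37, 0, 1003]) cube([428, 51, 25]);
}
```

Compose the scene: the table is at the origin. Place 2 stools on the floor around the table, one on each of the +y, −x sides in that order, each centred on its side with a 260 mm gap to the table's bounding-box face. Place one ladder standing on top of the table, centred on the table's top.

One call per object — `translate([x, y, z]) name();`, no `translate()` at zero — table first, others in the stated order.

table();
translate([547, 909, 0]) stool();
translate([-530, 145, 0]) stool();
translate([431, 299, 716]) ladder();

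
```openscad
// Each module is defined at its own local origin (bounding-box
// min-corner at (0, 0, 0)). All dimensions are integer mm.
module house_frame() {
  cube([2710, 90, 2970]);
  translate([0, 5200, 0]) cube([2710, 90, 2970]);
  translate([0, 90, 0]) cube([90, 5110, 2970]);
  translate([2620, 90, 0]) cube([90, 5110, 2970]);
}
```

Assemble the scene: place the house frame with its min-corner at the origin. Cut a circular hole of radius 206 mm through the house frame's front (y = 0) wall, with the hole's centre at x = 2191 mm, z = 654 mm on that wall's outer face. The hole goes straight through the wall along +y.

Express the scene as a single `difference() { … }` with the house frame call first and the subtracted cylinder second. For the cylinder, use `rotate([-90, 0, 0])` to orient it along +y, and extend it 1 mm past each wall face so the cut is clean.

difference() {
  house_frame();
  translate([2191, -1, 654]) rotate([-90, 0, 0]) cylinder(h = 92, r = 206);
}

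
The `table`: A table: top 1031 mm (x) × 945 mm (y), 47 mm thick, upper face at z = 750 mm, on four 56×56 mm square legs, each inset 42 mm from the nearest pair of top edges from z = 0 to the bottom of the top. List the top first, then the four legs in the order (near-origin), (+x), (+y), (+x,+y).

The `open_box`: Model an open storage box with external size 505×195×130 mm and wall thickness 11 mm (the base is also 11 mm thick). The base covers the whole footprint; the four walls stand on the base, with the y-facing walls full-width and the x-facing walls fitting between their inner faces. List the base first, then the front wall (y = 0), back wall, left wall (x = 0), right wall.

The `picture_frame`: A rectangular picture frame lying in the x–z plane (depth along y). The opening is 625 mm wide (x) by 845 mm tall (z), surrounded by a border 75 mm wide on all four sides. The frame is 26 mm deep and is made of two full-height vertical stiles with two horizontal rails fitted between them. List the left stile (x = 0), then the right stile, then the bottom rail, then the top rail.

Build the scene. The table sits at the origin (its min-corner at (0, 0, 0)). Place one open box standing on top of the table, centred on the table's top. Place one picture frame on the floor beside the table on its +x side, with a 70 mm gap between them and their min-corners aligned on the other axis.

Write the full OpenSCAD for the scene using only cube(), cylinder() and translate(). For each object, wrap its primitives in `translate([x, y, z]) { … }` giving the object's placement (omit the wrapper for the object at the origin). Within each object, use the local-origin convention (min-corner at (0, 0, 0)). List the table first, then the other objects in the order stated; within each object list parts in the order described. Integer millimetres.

translate([0, 0, 703]) cube([1031, 945, 47]);
translate([42, 42, 0]) cube([56, 56, 703]);
translate([933, 42, 0]) cube([56, 56, 703]);
translate([42, 847, 0]) cube([56, 56, 703]);
translate([933, 847, 0]) cube([56, 56, 703]);
translate([263, 375, 750]) {
  cube([505, 195, 11]);
  translate([0, 0, 11]) cube([505, 11, 119]);
  translate([0, 184, 11]) cube([505, 11, 119]);
  translate([0, 11, 11]) cube([11, 173, 119]);
  translate([494, 11, 11]) cube([11, 173, 119]);
}
translate([1101, 0, 0]) {
  cube([75, 26, 995]);
  translate([700, 0, 0]) cube([75, 26, 995]);
  translate([75, 0, 0]) cube([625, 26, 75]);
  translate([75, 0, 920]) cube([625, 26, 75]);
}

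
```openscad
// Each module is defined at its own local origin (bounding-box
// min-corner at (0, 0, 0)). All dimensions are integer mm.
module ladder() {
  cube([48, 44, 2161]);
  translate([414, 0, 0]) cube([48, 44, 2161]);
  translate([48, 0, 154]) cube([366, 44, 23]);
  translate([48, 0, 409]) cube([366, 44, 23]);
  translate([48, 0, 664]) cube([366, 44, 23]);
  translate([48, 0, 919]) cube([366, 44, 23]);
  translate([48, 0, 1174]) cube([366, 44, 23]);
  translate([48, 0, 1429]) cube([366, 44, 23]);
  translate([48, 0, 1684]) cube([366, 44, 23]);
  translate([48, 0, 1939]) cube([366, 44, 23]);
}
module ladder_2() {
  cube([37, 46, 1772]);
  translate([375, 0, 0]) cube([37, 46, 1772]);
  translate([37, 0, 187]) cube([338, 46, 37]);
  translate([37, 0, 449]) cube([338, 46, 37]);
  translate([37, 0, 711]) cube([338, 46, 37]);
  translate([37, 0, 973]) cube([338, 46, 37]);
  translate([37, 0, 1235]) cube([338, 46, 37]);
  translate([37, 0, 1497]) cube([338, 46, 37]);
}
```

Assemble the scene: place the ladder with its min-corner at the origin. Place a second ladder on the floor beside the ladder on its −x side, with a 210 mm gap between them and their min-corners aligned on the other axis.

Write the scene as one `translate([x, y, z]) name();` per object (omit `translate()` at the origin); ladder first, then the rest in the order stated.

ladder();
translate([-622, 0, 0]) ladder_2();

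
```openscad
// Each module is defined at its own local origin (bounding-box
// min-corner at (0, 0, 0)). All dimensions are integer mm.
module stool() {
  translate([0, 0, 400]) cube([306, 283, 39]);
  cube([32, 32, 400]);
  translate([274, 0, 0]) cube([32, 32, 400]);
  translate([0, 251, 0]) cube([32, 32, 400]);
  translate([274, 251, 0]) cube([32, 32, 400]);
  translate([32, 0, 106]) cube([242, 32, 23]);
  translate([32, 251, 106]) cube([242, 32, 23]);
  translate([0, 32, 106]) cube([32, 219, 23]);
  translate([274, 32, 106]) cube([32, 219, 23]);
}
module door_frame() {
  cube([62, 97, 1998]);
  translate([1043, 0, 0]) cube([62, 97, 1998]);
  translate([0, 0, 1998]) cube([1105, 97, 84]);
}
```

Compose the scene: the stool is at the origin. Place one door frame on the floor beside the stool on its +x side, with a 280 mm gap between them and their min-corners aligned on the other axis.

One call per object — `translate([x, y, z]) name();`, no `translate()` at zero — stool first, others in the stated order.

stool();
translate([586, 0, 0]) door_frame();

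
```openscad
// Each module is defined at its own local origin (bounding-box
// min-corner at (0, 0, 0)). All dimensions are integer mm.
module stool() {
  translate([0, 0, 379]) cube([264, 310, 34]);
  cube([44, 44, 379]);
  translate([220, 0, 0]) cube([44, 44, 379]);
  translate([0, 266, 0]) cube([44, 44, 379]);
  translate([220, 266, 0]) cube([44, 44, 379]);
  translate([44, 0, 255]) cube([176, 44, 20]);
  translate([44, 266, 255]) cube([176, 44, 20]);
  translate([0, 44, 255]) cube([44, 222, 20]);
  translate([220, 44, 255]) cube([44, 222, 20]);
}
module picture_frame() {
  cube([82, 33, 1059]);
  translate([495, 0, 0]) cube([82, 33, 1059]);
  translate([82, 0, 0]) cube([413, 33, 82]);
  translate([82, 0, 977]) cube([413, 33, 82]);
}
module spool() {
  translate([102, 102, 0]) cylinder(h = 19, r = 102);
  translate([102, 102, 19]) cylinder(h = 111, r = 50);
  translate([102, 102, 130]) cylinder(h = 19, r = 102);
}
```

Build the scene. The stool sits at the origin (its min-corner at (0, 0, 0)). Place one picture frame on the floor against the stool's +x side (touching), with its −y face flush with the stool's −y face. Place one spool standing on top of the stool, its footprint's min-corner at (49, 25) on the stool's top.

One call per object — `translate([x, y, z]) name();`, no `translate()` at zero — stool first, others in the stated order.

stool();
translate([264, 0, 0]) picture_frame();
translate([49, 25, 413]) spool();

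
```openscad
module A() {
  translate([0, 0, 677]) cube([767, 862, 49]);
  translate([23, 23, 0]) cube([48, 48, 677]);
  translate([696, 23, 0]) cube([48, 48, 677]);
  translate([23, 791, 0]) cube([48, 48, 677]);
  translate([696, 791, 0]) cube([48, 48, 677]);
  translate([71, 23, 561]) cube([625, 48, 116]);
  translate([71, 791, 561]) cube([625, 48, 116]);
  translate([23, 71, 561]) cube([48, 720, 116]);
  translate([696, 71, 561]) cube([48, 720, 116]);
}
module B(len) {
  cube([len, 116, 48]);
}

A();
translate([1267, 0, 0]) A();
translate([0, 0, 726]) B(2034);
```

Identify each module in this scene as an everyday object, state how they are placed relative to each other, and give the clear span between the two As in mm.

Second table starts at x = 1267; first ends at x = 767; clear span = 1267 − 767 = 500 mm.

A is a table. B is a beam. A beam spans the tops of two tables. The clear span between the two tables is 500 mm.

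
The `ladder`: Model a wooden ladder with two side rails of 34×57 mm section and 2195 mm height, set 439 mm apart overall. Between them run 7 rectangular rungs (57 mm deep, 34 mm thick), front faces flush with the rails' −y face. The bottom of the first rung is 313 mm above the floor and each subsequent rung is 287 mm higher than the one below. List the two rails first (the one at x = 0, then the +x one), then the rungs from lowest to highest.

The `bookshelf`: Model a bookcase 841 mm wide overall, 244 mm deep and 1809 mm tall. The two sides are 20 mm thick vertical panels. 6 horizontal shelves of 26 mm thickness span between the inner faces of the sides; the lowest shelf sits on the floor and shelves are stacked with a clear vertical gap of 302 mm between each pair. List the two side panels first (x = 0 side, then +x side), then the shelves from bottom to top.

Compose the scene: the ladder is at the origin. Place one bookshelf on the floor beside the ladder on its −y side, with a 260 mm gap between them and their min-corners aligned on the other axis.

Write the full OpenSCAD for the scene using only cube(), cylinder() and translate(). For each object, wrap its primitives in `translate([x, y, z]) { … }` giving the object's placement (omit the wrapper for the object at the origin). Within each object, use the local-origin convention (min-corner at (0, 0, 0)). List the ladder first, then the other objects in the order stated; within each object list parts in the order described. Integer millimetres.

cube([34, 57, 2195]);
translate([405, 0, 0]) cube([34, 57, 2195]);
translate([34, 0, 313]) cube([371, 57, 34]);
translate([34, 0, 600]) cube([371, 57, 34]);
translate([34, 0, 887]) cube([371, 57, 34]);
translate([34, 0, 1174]) cube([371, 57, 34]);
translate([34, 0, 1461]) cube([371, 57, 34]);
translate([34, 0, 1748]) cube([371, 57, 34]);
translate([34, 0, 2035]) cube([371, 57, 34]);
translate([0, -504, 0]) {
  cube([20, 244, 1809]);
  translate([821, 0, 0]) cube([20, 244, 1809]);
  translate([20, 0, 0]) cube([801, 244, 26]);
  translate([20, 0, 328]) cube([801, 244, 26]);
  translate([20, 0, 656]) cube([801, 244, 26]);
  translate([20, 0, 984]) cube([801, 244, 26]);
  translate([20, 0, 1312]) cube([801, 244, 26]);
  translate([20, 0, 1640]) cube([801, 244, 26]);
}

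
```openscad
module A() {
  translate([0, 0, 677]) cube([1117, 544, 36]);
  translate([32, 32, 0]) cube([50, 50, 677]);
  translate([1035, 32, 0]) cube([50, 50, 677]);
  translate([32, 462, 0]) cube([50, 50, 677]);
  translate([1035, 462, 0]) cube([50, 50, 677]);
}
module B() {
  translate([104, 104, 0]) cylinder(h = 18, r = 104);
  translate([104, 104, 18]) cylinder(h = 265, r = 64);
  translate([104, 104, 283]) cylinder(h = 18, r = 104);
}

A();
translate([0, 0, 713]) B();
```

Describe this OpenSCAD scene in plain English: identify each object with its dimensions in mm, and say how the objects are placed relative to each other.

A is a table with a 1117×544 mm rectangular top, 36 mm thick, top surface at z = 713 mm, supported by four 50×50 mm square legs, each inset 32 mm from the nearest pair of top edges, running from the floor.

B is a spool: two coaxial disc flanges of radius 104 mm and thickness 18 mm, joined by a core cylinder of radius 64 mm and height 265 mm. The lower flange rests on z = 0 and the three cylinders share a vertical axis.

The spool is on top of the table.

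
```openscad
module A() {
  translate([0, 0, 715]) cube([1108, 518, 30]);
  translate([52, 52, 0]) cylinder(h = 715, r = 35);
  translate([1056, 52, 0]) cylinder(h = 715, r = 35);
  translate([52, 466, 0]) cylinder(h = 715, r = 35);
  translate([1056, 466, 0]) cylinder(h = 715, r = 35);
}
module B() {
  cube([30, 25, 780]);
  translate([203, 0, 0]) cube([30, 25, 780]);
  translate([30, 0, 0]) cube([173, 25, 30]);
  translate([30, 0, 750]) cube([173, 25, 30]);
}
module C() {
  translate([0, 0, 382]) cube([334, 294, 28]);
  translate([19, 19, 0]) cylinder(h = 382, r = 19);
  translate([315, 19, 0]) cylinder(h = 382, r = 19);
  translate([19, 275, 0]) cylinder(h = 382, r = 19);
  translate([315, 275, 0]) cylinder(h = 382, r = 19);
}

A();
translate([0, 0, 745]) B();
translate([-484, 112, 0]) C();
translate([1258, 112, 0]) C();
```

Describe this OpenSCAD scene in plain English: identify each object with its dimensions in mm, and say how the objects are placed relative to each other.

A is a rectangular dining table. The top is 1108×518×30 mm with its upper surface at z = 745 mm. It stands on four round legs of 70 mm diameter, each leg's bounding box inset 17 mm from the nearest pair of top edges, running from the floor to the underside of the top.

B is a rectangular picture frame lying in the x–z plane (depth along y). The opening is 173 mm wide (x) by 720 mm tall (z), surrounded by a border 30 mm wide on all four sides. The frame is 25 mm deep and is made of two full-height vertical stiles with two horizontal rails fitted between them.

C is a four-legged stool. The seat is a 334×294×28 mm slab whose top surface is at z = 410 mm; four round legs, each 38 mm in diameter, run from the floor (z = 0) to the underside of the seat, each leg's axis is inset half a diameter from the nearest pair of seat edges (so the leg's bounding box is flush with the corner).

The picture frame is on top of the table. Two stools sit around the table at the −x, +x sides.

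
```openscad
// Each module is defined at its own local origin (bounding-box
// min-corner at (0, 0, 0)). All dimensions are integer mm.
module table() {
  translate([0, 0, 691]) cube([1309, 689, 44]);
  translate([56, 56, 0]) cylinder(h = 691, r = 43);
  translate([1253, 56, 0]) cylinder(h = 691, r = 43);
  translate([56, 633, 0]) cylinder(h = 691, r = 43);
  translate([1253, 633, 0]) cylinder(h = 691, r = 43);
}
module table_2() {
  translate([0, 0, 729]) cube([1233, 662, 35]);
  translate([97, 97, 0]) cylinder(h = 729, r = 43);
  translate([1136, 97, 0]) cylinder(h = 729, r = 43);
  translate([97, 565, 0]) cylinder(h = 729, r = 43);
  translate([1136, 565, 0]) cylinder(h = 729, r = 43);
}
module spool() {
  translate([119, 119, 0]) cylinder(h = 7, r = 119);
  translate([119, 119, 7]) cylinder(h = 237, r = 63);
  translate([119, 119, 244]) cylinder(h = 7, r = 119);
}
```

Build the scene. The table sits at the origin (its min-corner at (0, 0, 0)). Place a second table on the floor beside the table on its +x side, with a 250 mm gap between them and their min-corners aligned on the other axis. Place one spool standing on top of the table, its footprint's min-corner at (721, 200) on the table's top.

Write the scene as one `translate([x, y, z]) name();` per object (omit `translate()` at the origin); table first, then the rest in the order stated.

table();
translate([1559, 0, 0]) table_2();
translate([721, 200, 735]) spool();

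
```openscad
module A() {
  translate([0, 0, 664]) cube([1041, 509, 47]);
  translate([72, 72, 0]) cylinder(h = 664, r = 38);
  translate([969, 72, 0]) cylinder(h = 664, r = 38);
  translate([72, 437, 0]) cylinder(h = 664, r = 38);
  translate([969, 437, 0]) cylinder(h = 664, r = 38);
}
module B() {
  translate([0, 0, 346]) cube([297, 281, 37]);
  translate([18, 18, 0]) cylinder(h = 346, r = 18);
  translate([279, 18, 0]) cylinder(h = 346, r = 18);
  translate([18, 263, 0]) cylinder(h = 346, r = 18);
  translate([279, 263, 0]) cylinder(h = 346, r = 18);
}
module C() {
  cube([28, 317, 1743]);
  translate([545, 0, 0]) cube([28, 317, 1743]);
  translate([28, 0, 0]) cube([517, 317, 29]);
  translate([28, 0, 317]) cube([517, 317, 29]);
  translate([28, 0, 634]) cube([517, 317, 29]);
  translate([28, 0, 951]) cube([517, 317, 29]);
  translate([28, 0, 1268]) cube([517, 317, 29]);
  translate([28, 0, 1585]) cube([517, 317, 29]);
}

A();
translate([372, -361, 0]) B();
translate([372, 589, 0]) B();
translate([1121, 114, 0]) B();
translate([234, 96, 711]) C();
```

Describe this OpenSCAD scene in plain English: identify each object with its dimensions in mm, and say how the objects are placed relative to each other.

A is a table: top 1041 mm (x) × 509 mm (y), 47 mm thick, upper face at z = 711 mm, on four round legs of 76 mm diameter, each leg's bounding box inset 34 mm from the nearest pair of top edges, running from z = 0 to the bottom of the top.

B is a four-legged stool. The seat is a 297×281×37 mm slab whose top surface is at z = 383 mm; four round legs, each 36 mm in diameter, run from the floor (z = 0) to the underside of the seat, each leg's axis is inset half a diameter from the nearest pair of seat edges (so the leg's bounding box is flush with the corner).

C is a bookshelf 573 mm wide overall, 317 mm deep and 1743 mm tall. The two sides are 28 mm thick vertical panels. 6 horizontal shelves of 29 mm thickness span between the inner faces of the sides; the lowest shelf sits on the floor and shelves are stacked with a clear vertical gap of 288 mm between each pair.

Three stools sit around the table at the −y, +y, +x sides. The bookshelf is on top of the table, centred.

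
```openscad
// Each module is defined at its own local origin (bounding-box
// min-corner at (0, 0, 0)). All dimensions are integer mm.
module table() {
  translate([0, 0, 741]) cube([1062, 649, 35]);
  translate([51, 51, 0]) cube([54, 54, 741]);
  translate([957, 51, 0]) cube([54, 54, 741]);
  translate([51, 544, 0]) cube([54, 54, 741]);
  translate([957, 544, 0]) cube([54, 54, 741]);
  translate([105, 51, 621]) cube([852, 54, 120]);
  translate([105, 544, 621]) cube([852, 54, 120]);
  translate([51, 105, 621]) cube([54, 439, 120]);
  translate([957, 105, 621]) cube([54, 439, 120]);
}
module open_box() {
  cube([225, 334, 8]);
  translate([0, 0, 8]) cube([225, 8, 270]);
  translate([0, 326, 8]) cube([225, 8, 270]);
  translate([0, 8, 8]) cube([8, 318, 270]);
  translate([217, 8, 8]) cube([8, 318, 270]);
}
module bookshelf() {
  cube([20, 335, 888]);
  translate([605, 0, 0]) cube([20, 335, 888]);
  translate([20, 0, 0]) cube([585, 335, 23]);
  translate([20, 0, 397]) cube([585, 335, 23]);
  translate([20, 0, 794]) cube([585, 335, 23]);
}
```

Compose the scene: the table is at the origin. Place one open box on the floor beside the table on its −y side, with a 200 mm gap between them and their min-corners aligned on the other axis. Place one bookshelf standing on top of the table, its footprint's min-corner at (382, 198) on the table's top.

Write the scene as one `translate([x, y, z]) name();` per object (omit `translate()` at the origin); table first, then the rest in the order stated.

table();
translate([0, -534, 0]) open_box();
translate([382, 198, 776]) bookshelf();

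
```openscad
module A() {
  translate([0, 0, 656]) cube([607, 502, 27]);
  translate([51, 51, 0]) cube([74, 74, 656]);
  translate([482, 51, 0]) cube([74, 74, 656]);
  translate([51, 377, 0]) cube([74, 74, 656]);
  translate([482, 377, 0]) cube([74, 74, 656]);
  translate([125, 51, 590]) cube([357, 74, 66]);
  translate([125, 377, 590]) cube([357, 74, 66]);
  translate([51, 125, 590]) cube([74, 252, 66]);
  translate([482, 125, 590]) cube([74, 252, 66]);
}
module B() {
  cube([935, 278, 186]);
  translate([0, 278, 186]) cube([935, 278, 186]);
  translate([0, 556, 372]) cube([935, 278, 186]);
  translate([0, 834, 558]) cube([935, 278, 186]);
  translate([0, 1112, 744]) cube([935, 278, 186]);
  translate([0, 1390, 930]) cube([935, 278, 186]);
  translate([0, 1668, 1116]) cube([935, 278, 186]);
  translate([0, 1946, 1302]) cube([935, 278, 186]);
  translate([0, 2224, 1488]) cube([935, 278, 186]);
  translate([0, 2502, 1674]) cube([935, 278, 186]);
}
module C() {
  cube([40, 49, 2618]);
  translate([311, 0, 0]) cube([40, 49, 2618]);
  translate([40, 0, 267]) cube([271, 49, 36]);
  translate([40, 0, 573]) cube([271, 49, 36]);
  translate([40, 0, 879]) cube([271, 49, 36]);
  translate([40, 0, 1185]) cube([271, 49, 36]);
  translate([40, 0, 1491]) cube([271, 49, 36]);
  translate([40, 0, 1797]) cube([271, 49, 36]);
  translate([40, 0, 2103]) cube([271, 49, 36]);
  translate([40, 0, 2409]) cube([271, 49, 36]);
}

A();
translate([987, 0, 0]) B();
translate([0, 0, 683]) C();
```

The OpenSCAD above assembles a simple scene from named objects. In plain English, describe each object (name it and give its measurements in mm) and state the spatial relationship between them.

A is a rectangular dining table. The top is 607×502×27 mm with its upper surface at z = 683 mm. It stands on four 74×74 mm square legs, each inset 51 mm from the nearest pair of top edges, running from the floor to the underside of the top. Four apron rails, 74 mm thick and 66 mm tall, run between adjacent legs with their top edges flush with the underside of the top and their outer faces flush with the legs' outer faces.

B is a straight staircase of 10 solid steps. Each step is 935 mm wide (x), 278 mm deep (y, the going) and 186 mm tall (the rise). The first step rests on the floor; each subsequent step sits one going further in +y and one rise higher in +z, directly behind and above the previous step with no overlap.

C is a wooden ladder with two side rails of 40×49 mm section and 2618 mm height, set 351 mm apart overall. Between them run 8 rectangular rungs (49 mm deep, 36 mm thick), front faces flush with the rails' −y face. The bottom of the first rung is 267 mm above the floor and each subsequent rung is 306 mm higher than the one below.

The staircase is on the floor beside the table on its +x side. The ladder is on top of the table.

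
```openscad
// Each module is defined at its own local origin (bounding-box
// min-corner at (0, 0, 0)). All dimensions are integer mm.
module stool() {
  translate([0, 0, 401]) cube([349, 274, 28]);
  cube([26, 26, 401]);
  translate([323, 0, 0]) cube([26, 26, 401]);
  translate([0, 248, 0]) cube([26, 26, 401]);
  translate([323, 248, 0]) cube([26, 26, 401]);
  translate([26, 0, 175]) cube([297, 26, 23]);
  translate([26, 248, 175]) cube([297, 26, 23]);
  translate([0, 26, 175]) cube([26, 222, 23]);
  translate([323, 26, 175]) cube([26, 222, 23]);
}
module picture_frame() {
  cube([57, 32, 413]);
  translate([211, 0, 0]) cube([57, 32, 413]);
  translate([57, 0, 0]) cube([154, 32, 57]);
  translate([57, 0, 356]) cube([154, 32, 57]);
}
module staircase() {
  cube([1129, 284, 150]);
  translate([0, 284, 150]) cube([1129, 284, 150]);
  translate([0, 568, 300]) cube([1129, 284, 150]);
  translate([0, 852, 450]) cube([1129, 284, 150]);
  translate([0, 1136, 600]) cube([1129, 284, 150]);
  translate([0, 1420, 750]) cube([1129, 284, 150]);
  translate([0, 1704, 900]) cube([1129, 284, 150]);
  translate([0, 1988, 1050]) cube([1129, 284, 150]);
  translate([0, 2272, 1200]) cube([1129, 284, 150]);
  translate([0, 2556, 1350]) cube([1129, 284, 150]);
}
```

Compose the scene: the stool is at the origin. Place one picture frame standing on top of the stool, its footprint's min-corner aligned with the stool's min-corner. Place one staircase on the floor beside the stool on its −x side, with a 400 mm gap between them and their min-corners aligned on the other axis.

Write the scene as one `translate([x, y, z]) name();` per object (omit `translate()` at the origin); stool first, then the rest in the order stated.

stool();
translate([0, 0, 429]) picture_frame();
translate([-1529, 0, 0]) staircase();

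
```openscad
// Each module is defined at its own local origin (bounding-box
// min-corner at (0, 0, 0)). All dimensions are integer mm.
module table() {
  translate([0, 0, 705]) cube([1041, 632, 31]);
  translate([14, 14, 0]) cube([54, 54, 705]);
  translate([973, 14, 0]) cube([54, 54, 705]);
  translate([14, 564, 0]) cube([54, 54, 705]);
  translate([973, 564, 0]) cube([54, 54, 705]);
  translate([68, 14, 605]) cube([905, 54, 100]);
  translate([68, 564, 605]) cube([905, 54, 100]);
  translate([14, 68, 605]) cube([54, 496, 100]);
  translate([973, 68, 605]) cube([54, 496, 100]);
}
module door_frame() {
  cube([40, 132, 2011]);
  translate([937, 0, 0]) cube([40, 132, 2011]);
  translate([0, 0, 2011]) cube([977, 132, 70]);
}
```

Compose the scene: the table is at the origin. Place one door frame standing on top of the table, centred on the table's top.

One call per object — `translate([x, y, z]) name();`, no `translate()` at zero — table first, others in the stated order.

table();
translate([32, 250, 736]) door_frame();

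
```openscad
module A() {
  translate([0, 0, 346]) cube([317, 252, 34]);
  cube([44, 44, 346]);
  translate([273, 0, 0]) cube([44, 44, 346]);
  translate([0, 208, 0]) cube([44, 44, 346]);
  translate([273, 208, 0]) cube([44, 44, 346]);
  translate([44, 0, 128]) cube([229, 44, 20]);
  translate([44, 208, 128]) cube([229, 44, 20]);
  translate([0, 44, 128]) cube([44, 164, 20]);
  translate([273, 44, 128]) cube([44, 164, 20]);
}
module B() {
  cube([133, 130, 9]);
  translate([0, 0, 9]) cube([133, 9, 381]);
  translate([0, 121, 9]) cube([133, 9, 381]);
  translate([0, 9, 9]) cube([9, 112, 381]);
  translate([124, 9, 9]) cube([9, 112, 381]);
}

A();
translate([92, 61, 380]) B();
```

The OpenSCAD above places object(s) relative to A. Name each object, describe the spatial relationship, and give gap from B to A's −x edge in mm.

A is a stool. B is an open box. The open box is on top of the stool, centred. The gap from the open box to the stool's −x edge is 92 mm.

The open box's min-x is at 92; the stool's min-x is 0; gap = 92 mm.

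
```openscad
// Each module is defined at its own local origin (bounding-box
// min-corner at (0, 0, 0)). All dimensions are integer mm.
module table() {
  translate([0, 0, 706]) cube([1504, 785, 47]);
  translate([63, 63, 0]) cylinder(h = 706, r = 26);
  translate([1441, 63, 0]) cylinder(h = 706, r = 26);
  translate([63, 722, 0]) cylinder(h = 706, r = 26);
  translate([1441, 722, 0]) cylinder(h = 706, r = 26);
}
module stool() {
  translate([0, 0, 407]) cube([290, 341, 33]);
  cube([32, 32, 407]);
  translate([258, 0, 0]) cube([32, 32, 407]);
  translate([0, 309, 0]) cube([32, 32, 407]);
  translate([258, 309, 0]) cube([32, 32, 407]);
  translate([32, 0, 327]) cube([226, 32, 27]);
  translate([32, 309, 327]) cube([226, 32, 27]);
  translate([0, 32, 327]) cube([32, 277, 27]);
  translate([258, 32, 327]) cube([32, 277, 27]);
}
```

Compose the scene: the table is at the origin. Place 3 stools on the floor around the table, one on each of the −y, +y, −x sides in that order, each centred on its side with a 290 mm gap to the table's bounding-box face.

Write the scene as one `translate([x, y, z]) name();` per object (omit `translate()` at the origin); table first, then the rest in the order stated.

table();
translate([607, -631, 0]) stool();
translate([607, 1075, 0]) stool();
translate([-580, 222, 0]) stool();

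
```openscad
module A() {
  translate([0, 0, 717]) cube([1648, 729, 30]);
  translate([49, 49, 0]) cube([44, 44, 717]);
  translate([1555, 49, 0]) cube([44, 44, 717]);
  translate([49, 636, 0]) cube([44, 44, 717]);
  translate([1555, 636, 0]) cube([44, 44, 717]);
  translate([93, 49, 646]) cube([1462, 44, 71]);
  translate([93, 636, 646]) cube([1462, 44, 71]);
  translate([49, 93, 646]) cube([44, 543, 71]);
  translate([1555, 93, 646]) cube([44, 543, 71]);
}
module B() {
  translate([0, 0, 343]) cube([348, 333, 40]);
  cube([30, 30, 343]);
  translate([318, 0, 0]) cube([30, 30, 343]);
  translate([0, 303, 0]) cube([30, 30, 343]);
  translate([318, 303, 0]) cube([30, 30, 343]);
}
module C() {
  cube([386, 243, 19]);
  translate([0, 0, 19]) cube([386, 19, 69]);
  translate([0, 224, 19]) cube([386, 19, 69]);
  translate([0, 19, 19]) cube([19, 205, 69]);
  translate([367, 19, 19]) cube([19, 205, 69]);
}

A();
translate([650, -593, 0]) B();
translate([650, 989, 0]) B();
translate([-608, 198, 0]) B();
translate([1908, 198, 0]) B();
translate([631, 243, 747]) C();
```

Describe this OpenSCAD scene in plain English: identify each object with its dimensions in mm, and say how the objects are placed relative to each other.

A is a table: top 1648 mm (x) × 729 mm (y), 30 mm thick, upper face at z = 747 mm, on four 44×44 mm square legs, each inset 49 mm from the nearest pair of top edges, running from z = 0 to the bottom of the top. Four apron rails, 44 mm thick and 71 mm tall, run between adjacent legs with their top edges flush with the underside of the top and their outer faces flush with the legs' outer faces.

B is a four-legged stool. The seat is 348×333 mm, 40 mm thick, top at z = 383 mm. It stands on four square legs, each 30×30 mm in cross-section, from z = 0 to the seat underside, each flush with a corner of the seat.

C is an open storage box with external size 386×243×88 mm and wall thickness 19 mm (the base is also 19 mm thick). The base covers the whole footprint; the four walls stand on the base, with the y-facing walls full-width and the x-facing walls fitting between their inner faces.

Four stools sit around the table at the −y, +y, −x, +x sides. The open box is on top of the table, centred.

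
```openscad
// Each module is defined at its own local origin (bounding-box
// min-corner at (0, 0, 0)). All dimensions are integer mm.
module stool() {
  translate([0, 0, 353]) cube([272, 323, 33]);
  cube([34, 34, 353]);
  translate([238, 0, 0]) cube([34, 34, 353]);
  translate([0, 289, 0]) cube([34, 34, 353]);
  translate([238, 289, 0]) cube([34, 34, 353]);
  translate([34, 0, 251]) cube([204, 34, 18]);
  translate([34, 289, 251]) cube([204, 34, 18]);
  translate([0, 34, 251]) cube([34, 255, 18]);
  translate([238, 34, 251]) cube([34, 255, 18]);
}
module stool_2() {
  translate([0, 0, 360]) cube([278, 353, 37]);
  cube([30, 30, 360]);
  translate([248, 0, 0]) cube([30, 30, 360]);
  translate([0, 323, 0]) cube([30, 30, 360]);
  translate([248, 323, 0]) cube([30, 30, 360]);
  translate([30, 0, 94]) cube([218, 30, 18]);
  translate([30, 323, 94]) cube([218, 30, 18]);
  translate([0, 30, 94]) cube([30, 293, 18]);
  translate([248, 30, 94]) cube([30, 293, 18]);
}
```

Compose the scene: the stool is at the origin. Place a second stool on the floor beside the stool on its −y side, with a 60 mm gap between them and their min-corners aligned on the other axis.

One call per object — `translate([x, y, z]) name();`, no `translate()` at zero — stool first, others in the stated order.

stool();
translate([0, -413, 0]) stool_2();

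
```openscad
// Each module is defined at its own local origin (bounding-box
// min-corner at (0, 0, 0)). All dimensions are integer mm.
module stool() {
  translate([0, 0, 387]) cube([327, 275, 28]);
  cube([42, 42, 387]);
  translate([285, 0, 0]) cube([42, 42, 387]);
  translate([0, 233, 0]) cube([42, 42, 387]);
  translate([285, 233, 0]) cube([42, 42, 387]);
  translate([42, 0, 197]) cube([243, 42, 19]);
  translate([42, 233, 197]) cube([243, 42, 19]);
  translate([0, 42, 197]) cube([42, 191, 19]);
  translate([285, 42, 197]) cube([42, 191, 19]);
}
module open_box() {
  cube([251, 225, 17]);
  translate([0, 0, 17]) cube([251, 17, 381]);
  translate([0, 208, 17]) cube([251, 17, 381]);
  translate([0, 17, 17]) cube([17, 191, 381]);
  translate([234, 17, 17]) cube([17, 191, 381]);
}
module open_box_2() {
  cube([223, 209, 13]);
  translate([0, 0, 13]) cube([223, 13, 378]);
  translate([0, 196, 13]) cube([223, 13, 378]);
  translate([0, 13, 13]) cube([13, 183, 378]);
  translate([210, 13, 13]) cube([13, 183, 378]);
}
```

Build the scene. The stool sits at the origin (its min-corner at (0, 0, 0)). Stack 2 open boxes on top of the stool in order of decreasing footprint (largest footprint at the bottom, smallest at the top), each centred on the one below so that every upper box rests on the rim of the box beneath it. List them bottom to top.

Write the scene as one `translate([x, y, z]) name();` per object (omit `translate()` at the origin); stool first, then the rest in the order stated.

stool();
translate([38, 25, 415]) open_box();
translate([52, 33, 813]) open_box_2();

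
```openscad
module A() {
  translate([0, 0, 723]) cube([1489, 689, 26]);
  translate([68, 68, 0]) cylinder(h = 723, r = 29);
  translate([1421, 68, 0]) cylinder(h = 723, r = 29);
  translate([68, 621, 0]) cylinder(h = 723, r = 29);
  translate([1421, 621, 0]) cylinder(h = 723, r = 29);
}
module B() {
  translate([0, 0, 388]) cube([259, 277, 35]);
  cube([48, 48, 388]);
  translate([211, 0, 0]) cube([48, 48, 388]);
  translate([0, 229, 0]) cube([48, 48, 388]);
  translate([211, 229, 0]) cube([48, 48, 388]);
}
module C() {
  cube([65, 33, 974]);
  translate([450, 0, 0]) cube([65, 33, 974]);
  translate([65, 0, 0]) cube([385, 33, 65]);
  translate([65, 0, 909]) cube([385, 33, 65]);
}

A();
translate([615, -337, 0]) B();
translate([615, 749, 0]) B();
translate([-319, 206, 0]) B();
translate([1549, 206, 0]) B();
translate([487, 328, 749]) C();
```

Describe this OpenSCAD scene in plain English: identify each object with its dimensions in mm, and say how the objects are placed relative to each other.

A is a rectangular dining table. The top is 1489×689×26 mm with its upper surface at z = 749 mm. It stands on four round legs of 58 mm diameter, each leg's bounding box inset 39 mm from the nearest pair of top edges, running from the floor to the underside of the top.

B is a four-legged stool. The seat is a 259×277×35 mm slab whose top surface is at z = 423 mm; four square legs, each 48×48 mm in cross-section, run from the floor (z = 0) to the underside of the seat, each flush with a corner of the seat.

C is a rectangular picture frame lying in the x–z plane (depth along y). The opening is 385 mm wide (x) by 844 mm tall (z), surrounded by a border 65 mm wide on all four sides. The frame is 33 mm deep and is made of two full-height vertical stiles with two horizontal rails fitted between them.

Four stools sit around the table at the −y, +y, −x, +x sides. The picture frame is on top of the table, centred.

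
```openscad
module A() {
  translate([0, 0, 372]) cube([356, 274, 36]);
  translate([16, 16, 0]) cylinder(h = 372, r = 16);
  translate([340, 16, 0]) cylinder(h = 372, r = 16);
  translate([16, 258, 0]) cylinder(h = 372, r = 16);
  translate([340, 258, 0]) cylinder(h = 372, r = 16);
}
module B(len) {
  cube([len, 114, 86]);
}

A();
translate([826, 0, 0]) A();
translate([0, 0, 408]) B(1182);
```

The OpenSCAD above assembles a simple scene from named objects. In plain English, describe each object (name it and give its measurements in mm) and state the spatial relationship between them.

A is a four-legged stool. The seat is a 356×274×36 mm slab whose top surface is at z = 408 mm; four round legs, each 32 mm in diameter, run from the floor (z = 0) to the underside of the seat, each leg's axis is inset half a diameter from the nearest pair of seat edges (so the leg's bounding box is flush with the corner).

B is a rectangular beam 1182 mm long (x), 114 mm deep (y), 86 mm thick (z).

The beam spans the tops of two stools placed 470 mm apart, resting at z = 408 mm.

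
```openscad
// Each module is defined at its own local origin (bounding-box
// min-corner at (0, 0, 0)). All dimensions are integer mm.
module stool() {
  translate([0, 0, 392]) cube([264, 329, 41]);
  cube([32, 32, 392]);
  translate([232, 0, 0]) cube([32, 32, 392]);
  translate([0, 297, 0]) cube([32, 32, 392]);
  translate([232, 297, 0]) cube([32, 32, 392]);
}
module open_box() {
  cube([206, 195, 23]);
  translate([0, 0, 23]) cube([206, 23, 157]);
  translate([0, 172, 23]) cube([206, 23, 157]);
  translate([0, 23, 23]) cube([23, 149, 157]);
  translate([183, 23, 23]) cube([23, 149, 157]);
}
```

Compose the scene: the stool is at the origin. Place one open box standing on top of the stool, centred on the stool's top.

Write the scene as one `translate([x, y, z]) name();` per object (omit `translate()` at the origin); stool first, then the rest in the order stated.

stool();
translate([29, 67, 433]) open_box();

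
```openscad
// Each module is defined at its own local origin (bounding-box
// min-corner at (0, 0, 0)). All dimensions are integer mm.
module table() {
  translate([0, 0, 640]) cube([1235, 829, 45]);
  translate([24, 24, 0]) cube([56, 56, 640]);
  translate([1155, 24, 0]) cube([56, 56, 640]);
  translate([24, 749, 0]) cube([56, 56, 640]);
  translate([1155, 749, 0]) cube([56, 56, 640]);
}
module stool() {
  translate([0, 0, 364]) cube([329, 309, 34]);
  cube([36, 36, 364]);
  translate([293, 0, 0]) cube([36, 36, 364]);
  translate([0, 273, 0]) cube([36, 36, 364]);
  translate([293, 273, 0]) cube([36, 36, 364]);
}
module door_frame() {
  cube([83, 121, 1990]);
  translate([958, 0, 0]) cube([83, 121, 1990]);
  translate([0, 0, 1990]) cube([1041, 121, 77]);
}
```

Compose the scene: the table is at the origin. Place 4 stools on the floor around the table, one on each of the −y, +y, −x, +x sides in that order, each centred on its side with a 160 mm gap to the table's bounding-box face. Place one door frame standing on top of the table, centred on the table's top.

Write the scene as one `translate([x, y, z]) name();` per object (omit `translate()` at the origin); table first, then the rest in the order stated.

table();
translate([453, -469, 0]) stool();
translate([453, 989, 0]) stool();
translate([-489, 260, 0]) stool();
translate([1395, 260, 0]) stool();
translate([97, 354, 685]) door_frame();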